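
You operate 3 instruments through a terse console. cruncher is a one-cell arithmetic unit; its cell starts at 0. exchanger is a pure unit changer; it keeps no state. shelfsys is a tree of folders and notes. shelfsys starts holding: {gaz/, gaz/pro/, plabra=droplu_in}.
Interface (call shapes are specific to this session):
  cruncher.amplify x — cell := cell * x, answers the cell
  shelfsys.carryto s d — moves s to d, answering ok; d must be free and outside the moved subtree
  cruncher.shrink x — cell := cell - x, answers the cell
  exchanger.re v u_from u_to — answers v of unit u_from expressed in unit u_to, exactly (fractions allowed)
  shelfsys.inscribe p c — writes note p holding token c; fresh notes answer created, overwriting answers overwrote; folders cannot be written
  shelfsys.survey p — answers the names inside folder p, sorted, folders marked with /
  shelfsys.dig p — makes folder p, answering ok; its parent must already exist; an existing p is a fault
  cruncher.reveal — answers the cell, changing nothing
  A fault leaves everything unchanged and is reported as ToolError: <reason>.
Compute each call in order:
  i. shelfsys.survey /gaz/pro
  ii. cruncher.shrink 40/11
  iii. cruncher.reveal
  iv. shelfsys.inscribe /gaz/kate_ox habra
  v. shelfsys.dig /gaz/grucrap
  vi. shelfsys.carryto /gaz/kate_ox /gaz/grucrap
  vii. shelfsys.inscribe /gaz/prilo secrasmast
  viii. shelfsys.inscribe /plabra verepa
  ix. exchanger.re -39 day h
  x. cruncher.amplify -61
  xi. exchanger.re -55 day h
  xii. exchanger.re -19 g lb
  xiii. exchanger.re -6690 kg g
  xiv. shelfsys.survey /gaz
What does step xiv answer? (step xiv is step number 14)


Answer: [grucrap/, kate_ox, prilo, pro/]

Derivation:
-> survey(/gaz/pro)
<- []
-> shrink(40/11)
<- -40/11
-> reveal()
<- -40/11
-> inscribe(/gaz/kate_ox, habra)
<- created
-> dig(/gaz/grucrap)
<- ok
-> carryto(/gaz/kate_ox, /gaz/grucrap)
<- ToolError: exists
-> inscribe(/gaz/prilo, secrasmast)
<- created
-> inscribe(/plabra, verepa)
<- overwrote
-> re(-39, day, h)
<- -936
-> amplify(-61)
<- 2440/11
-> re(-55, day, h)
<- -1320
-> re(-19, g, lb)
<- -1900000/45359237
-> re(-6690, kg, g)
<- -6690000
-> survey(/gaz)
<- [grucrap/, kate_ox, prilo, pro/]


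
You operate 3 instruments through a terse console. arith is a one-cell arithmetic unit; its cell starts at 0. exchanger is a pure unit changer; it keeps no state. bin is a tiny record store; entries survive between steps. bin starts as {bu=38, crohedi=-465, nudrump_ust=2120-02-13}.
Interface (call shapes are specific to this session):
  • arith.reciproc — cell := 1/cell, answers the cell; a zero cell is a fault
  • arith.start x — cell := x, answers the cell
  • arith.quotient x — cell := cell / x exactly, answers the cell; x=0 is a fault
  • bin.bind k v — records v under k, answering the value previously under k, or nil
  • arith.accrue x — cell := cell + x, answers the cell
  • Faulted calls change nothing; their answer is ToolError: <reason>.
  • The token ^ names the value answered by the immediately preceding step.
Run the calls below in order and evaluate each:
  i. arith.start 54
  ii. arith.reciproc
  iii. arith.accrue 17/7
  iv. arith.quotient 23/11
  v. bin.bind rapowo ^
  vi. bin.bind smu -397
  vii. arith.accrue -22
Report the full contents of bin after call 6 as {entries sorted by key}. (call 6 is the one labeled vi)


Answer: {bu=38, crohedi=-465, nudrump_ust=2120-02-13, rapowo=10175/8694, smu=-397}

Derivation:
I use arith.start passing 54, — result: 54.
I try arith.reciproc(), → 1/54.
Then arith.accrue passing 17/7: 925/378.
Calling arith.quotient passing 23/11, and get 10175/8694.
I invoke bin.bind passing rapowo, ^, and get nil.
Using bin.bind passing smu, -397: nil.
Then arith.accrue passing -22, giving -181093/8694.


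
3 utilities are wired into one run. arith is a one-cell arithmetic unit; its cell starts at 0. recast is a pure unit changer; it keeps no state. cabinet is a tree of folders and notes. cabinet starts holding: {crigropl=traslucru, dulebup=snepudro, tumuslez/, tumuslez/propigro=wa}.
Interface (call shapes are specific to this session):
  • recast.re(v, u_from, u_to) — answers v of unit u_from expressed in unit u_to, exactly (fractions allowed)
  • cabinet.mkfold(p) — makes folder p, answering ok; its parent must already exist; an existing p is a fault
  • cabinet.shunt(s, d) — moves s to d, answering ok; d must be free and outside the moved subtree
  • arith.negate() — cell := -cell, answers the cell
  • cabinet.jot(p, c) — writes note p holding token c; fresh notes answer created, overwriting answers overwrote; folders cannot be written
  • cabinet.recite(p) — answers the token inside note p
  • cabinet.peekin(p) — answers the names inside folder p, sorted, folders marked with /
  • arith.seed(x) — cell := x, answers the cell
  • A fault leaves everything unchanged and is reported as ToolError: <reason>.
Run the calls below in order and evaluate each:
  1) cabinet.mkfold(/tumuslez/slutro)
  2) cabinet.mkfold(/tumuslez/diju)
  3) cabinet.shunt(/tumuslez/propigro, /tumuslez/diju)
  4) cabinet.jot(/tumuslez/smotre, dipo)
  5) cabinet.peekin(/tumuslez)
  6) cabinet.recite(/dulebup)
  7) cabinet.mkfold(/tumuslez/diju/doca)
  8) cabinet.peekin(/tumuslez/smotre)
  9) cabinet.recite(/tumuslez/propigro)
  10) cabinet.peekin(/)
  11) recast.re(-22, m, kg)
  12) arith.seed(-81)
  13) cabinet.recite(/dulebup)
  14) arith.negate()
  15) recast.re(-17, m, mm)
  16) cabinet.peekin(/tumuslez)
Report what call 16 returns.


==> cabinet.mkfold(p→/tumuslez/slutro)
<== ok
==> cabinet.mkfold(p→/tumuslez/diju)
<== ok
==> cabinet.shunt(s→/tumuslez/propigro, d→/tumuslez/diju)
<== ToolError: exists
==> cabinet.jot(p→/tumuslez/smotre, c→dipo)
<== created
==> cabinet.peekin(p→/tumuslez)
<== [diju/, propigro, slutro/, smotre]
==> cabinet.recite(p→/dulebup)
<== snepudro
==> cabinet.mkfold(p→/tumuslez/diju/doca)
<== ok
==> cabinet.peekin(p→/tumuslez/smotre)
<== ToolError: not a directory
==> cabinet.recite(p→/tumuslez/propigro)
<== wa
==> cabinet.peekin(p→/)
<== [crigropl, dulebup, tumuslez/]
==> recast.re(v→-22, u_from→m, u_to→kg)
<== ToolError: incompatible units
==> arith.seed(x→-81)
<== -81
==> cabinet.recite(p→/dulebup)
<== snepudro
==> arith.negate()
<== 81
==> recast.re(v→-17, u_from→m, u_to→mm)
<== -17000
==> cabinet.peekin(p→/tumuslez)
<== [diju/, propigro, slutro/, smotre]

Answer: [diju/, propigro, slutro/, smotre]


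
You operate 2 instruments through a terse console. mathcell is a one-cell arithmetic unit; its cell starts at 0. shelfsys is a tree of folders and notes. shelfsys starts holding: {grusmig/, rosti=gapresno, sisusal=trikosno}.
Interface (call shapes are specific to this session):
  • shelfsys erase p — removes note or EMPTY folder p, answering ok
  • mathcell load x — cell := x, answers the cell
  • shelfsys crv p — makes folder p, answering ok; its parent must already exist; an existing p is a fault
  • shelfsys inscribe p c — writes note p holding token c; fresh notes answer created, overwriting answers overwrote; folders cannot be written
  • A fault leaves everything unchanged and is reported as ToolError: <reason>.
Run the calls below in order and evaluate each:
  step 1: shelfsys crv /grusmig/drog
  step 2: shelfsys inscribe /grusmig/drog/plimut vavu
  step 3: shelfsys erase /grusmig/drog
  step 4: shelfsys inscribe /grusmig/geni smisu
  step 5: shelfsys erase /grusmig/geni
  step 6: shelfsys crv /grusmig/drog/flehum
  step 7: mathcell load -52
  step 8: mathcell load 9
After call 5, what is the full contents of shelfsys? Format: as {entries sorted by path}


Step: shelfsys crv[p='/grusmig/drog']
Result: ok
Step: shelfsys inscribe[p='/grusmig/drog/plimut'; c='vavu']
Result: created
Step: shelfsys erase[p='/grusmig/drog']
Result: ToolError: not empty
Step: shelfsys inscribe[p='/grusmig/geni'; c='smisu']
Result: created
Step: shelfsys erase[p='/grusmig/geni']
Result: ok
Step: shelfsys crv[p='/grusmig/drog/flehum']
Result: ok
Step: mathcell load[x='-52']
Result: -52
Step: mathcell load[x='9']
Result: 9

Answer: {grusmig/, grusmig/drog/, grusmig/drog/plimut=vavu, rosti=gapresno, sisusal=trikosno}


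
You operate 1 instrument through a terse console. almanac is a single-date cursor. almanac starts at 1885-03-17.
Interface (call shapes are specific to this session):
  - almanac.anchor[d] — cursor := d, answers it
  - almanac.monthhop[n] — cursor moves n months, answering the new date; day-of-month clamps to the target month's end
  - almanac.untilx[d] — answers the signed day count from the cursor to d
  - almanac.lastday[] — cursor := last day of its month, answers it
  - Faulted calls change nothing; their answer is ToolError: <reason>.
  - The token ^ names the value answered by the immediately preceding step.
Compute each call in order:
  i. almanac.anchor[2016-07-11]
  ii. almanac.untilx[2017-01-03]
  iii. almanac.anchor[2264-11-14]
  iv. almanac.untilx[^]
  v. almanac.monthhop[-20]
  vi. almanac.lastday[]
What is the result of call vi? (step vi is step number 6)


Answer: 2263-03-31

Derivation:
Then almanac.anchor passing d=2016-07-11, yielding 2016-07-11.
I try almanac.untilx passing d=2017-01-03, and observe 176.
I invoke almanac.anchor passing d=2264-11-14, — result: 2264-11-14.
Next I call almanac.untilx passing d=^, which returns 0.
Then almanac.monthhop passing n=-20, and see 2263-03-14.
I use almanac.lastday, and get 2263-03-31.


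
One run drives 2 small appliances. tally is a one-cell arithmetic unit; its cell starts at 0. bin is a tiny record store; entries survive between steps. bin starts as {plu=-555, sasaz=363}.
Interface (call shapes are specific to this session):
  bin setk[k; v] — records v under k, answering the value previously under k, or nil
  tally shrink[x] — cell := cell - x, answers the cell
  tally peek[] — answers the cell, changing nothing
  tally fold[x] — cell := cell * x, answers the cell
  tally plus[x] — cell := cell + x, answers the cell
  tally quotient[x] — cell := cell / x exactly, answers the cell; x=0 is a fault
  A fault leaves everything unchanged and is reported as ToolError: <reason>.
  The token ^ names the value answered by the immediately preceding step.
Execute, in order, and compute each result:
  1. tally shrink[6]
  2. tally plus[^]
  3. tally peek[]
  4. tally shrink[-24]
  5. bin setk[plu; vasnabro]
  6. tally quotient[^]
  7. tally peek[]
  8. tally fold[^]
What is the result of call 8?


Answer: 16/34225

Derivation:
% tally shrink 6
  -6
% tally plus ^
  -12
% tally peek
  -12
% tally shrink -24
  12
% bin setk plu vasnabro
  -555
% tally quotient ^
  -4/185
% tally peek
  -4/185
% tally fold ^
  16/34225


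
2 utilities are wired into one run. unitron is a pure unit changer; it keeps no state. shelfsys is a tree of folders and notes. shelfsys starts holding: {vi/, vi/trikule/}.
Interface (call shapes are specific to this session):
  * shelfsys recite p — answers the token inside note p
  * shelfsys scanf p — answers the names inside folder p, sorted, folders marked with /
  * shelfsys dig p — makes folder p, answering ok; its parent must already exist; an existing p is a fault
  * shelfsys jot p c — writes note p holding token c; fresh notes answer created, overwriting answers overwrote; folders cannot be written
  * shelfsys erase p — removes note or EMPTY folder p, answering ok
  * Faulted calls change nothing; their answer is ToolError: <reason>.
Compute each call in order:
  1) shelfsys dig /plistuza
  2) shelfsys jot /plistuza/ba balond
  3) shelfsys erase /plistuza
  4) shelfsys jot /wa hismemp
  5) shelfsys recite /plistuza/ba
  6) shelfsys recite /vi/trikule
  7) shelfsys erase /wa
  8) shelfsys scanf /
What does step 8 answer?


Answer: [plistuza/, vi/]

Derivation:
I call shelfsys dig(p: /plistuza), and see ok.
I invoke shelfsys jot(p: /plistuza/ba, c: balond), and see created.
Now I run shelfsys erase(p: /plistuza), and see ToolError: not empty.
I run shelfsys jot(p: /wa, c: hismemp), giving created.
I use shelfsys recite(p: /plistuza/ba): balond.
I invoke shelfsys recite(p: /vi/trikule), which returns ToolError: is a directory.
I invoke shelfsys erase(p: /wa), — result: ok.
Calling shelfsys scanf(p: /), and see [plistuza/, vi/].


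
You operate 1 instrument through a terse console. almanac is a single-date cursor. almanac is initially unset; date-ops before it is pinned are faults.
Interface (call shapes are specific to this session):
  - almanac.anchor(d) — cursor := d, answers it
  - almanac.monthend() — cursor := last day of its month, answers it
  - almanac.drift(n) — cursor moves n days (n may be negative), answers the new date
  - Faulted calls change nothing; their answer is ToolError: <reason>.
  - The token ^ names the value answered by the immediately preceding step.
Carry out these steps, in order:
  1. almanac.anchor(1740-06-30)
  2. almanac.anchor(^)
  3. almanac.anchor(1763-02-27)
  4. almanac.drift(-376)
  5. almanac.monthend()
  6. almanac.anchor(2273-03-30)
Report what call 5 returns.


! 1. almanac.anchor(1740-06-30) -> 1740-06-30
! 2. almanac.anchor(^) -> 1740-06-30
! 3. almanac.anchor(1763-02-27) -> 1763-02-27
! 4. almanac.drift(-376) -> 1762-02-16
! 5. almanac.monthend() -> 1762-02-28
! 6. almanac.anchor(2273-03-30) -> 2273-03-30

Answer: 1762-02-28


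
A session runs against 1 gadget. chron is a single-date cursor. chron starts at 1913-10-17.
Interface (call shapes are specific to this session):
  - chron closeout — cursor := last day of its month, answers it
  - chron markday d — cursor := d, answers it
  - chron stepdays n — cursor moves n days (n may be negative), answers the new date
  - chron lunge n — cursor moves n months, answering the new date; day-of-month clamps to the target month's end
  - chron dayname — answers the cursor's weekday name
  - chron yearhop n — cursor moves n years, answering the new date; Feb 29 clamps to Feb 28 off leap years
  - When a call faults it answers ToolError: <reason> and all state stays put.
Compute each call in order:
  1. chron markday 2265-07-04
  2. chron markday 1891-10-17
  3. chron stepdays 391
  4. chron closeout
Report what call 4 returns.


Answer: 1892-11-30

Derivation:
[in] chron markday d: 2265-07-04
= 2265-07-04
[in] chron markday d: 1891-10-17
= 1891-10-17
[in] chron stepdays n: 391
= 1892-11-11
[in] chron closeout
= 1892-11-30


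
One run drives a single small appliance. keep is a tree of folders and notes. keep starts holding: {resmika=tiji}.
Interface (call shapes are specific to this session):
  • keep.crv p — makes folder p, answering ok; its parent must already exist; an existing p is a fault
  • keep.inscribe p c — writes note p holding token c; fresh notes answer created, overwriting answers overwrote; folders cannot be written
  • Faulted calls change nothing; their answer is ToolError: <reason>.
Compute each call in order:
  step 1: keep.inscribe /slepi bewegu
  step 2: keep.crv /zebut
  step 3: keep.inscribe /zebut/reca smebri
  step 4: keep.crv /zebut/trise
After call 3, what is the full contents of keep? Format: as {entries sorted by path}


Answer: {resmika=tiji, slepi=bewegu, zebut/, zebut/reca=smebri}

Derivation:
~$ inscribe p→/slepi c→bewegu
= created
~$ crv p→/zebut
= ok
~$ inscribe p→/zebut/reca c→smebri
= created
~$ crv p→/zebut/trise
= ok


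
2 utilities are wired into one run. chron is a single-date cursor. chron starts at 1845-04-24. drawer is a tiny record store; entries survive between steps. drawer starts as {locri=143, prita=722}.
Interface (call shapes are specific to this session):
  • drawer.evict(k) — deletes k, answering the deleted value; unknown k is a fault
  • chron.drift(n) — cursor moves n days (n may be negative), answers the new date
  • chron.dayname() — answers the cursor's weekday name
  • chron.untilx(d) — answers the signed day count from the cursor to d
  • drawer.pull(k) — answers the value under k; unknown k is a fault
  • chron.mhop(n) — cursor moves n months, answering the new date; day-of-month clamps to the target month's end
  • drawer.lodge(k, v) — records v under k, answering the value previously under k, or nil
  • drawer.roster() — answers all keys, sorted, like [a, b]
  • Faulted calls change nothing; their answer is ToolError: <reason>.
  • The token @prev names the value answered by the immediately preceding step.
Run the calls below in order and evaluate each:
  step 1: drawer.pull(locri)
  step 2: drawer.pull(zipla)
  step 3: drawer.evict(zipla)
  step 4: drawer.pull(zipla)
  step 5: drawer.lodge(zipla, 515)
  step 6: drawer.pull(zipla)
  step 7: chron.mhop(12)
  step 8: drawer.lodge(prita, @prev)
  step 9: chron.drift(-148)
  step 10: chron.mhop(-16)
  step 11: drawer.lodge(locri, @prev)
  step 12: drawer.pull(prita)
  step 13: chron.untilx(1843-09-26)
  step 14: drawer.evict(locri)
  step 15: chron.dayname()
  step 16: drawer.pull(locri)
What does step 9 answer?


~$ pull k: locri
:: 143
~$ pull k: zipla
:: ToolError: no such key zipla
~$ evict k: zipla
:: ToolError: no such key zipla
~$ pull k: zipla
:: ToolError: no such key zipla
~$ lodge k: zipla v: 515
:: nil
~$ pull k: zipla
:: 515
~$ mhop n: 12
:: 1846-04-24
~$ lodge k: prita v: @prev
:: 722
~$ drift n: -148
:: 1845-11-27
~$ mhop n: -16
:: 1844-07-27
~$ lodge k: locri v: @prev
:: 143
~$ pull k: prita
:: 1846-04-24
~$ untilx d: 1843-09-26
:: -305
~$ evict k: locri
:: 1844-07-27
~$ dayname
:: Saturday
~$ pull k: locri
:: ToolError: no such key locri

Answer: 1845-11-27


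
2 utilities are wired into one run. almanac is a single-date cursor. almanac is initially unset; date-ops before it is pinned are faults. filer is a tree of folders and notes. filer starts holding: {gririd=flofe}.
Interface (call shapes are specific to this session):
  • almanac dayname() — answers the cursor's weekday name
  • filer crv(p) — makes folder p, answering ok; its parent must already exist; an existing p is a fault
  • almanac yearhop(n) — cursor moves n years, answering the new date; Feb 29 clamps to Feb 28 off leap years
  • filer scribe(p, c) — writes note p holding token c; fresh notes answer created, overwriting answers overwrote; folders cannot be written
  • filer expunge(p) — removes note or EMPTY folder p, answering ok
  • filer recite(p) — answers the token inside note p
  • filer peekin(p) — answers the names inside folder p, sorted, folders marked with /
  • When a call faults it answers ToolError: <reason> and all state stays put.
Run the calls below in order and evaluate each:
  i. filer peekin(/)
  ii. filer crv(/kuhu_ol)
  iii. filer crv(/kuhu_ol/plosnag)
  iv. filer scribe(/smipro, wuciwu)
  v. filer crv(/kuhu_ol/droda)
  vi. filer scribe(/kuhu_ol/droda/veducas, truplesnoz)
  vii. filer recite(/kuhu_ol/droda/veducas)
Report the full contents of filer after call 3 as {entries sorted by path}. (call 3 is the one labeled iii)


Answer: {gririd=flofe, kuhu_ol/, kuhu_ol/plosnag/}

Derivation:
>>> filer peekin /
[out] [gririd]
>>> filer crv /kuhu_ol
[out] ok
>>> filer crv /kuhu_ol/plosnag
[out] ok
>>> filer scribe /smipro wuciwu
[out] created
>>> filer crv /kuhu_ol/droda
[out] ok
>>> filer scribe /kuhu_ol/droda/veducas truplesnoz
[out] created
>>> filer recite /kuhu_ol/droda/veducas
[out] truplesnoz


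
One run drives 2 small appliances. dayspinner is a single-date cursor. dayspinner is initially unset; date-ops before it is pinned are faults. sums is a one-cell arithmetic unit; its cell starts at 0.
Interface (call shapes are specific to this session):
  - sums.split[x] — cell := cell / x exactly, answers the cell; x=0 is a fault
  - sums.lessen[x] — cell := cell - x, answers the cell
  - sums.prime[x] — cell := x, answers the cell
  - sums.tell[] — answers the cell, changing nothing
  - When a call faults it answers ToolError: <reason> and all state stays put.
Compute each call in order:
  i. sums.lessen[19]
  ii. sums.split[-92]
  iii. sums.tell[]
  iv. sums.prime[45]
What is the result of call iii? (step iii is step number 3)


Answer: 19/92

Derivation:
I invoke sums.lessen on x=19, and observe -19.
I invoke sums.split on x=-92, — result: 19/92.
I try sums.tell(), giving 19/92.
I run sums.prime on x=45, — result: 45.


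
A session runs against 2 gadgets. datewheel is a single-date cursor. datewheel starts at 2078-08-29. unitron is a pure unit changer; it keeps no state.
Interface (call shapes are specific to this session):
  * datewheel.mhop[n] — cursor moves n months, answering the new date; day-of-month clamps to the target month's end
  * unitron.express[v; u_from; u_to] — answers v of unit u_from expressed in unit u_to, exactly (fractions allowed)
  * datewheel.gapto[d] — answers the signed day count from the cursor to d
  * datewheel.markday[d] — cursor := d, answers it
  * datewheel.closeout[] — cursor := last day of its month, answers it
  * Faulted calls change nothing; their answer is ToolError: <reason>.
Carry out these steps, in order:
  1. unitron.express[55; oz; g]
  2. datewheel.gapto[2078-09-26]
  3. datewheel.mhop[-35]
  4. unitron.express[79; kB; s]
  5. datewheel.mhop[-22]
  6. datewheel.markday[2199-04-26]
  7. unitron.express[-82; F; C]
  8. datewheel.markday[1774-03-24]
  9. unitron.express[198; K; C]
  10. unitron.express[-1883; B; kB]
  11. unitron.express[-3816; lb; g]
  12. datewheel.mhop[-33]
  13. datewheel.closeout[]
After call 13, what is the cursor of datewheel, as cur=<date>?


~$ express v='55' u_from='oz' u_to='g'
  498951607/320000
~$ gapto d='2078-09-26'
  28
~$ mhop n='-35'
  2075-09-29
~$ express v='79' u_from='kB' u_to='s'
  ToolError: incompatible units
~$ mhop n='-22'
  2073-11-29
~$ markday d='2199-04-26'
  2199-04-26
~$ express v='-82' u_from='F' u_to='C'
  -190/3
~$ markday d='1774-03-24'
  1774-03-24
~$ express v='198' u_from='K' u_to='C'
  -1503/20
~$ express v='-1883' u_from='B' u_to='kB'
  -1883/1000
~$ express v='-3816' u_from='lb' u_to='g'
  -21636356049/12500
~$ mhop n='-33'
  1771-06-24
~$ closeout
  1771-06-30

Answer: cur=1771-06-30


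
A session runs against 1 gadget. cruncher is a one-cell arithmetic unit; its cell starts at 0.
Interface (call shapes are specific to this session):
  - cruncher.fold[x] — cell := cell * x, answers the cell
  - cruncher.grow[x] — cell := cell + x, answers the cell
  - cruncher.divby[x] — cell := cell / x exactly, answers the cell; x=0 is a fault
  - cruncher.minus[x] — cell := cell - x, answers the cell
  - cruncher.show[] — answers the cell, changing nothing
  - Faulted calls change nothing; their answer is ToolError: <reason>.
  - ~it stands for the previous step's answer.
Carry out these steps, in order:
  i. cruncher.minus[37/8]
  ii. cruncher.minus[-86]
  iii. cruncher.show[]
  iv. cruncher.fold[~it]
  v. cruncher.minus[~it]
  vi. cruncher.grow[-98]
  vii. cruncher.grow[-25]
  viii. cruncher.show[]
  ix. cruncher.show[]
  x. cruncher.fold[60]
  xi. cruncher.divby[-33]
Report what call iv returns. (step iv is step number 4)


Answer: 423801/64

Derivation:
==> cruncher.minus(x=37/8)
<== -37/8
==> cruncher.minus(x=-86)
<== 651/8
==> cruncher.show()
<== 651/8
==> cruncher.fold(x=~it)
<== 423801/64
==> cruncher.minus(x=~it)
<== 0
==> cruncher.grow(x=-98)
<== -98
==> cruncher.grow(x=-25)
<== -123
==> cruncher.show()
<== -123
==> cruncher.show()
<== -123
==> cruncher.fold(x=60)
<== -7380
==> cruncher.divby(x=-33)
<== 2460/11


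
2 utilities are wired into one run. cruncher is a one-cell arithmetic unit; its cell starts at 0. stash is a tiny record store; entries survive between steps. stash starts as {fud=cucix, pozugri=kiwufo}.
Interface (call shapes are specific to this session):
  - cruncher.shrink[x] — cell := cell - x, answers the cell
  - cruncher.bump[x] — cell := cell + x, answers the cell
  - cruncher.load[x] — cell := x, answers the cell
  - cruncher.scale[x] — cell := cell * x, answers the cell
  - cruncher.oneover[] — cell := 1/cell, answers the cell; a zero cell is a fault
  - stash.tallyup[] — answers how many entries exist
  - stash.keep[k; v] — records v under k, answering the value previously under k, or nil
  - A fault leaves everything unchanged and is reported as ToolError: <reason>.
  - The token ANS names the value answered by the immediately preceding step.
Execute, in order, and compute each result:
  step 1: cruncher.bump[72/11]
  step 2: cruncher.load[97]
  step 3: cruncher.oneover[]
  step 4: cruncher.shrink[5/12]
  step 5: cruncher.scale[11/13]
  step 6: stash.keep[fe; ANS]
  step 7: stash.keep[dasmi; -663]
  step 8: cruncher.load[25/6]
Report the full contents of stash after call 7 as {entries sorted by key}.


Answer: {dasmi=-663, fe=-5203/15132, fud=cucix, pozugri=kiwufo}

Derivation:
[in] cruncher.bump x=72/11
= 72/11
[in] cruncher.load x=97
= 97
[in] cruncher.oneover
= 1/97
[in] cruncher.shrink x=5/12
= -473/1164
[in] cruncher.scale x=11/13
= -5203/15132
[in] stash.keep k=fe v=ANS
= nil
[in] stash.keep k=dasmi v=-663
= nil
[in] cruncher.load x=25/6
= 25/6


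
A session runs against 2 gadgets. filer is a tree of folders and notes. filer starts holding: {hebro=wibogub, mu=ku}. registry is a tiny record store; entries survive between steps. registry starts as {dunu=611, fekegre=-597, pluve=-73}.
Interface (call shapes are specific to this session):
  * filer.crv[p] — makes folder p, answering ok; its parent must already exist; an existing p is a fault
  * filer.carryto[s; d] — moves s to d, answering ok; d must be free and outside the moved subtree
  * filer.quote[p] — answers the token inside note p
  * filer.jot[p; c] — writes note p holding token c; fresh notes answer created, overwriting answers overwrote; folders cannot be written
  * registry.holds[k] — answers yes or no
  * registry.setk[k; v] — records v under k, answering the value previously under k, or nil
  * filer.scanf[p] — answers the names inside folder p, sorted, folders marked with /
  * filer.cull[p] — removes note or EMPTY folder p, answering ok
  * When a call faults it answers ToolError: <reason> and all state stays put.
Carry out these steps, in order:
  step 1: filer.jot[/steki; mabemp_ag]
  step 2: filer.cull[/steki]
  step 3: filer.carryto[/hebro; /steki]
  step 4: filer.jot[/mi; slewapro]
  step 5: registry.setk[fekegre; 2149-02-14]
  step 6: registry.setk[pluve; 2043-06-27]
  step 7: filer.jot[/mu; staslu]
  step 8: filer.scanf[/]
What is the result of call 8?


·→ jot(p→/steki, c→mabemp_ag)
·← created
·→ cull(p→/steki)
·← ok
·→ carryto(s→/hebro, d→/steki)
·← ok
·→ jot(p→/mi, c→slewapro)
·← created
·→ setk(k→fekegre, v→2149-02-14)
·← -597
·→ setk(k→pluve, v→2043-06-27)
·← -73
·→ jot(p→/mu, c→staslu)
·← overwrote
·→ scanf(p→/)
·← [mi, mu, steki]

Answer: [mi, mu, steki]


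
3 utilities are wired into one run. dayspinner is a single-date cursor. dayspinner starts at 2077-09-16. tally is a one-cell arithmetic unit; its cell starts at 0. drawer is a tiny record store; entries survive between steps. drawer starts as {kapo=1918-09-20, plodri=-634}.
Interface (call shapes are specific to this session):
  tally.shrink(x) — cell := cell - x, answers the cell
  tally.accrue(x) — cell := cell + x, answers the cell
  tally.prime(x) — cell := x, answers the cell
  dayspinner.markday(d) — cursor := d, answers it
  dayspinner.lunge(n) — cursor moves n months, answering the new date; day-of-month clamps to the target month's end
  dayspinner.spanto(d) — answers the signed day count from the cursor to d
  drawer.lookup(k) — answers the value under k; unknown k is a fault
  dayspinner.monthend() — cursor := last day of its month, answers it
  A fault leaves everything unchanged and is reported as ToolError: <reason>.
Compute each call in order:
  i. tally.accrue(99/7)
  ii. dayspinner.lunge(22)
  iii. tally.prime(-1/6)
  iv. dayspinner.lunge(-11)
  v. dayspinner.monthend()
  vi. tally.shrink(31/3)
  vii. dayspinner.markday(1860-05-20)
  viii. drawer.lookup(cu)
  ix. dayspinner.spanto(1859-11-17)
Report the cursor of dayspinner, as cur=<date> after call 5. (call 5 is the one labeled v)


Answer: cur=2078-08-31

Derivation:
% tally.accrue x='99/7'
[out] 99/7
% dayspinner.lunge n='22'
[out] 2079-07-16
% tally.prime x='-1/6'
[out] -1/6
% dayspinner.lunge n='-11'
[out] 2078-08-16
% dayspinner.monthend
[out] 2078-08-31
% tally.shrink x='31/3'
[out] -21/2
% dayspinner.markday d='1860-05-20'
[out] 1860-05-20
% drawer.lookup k='cu'
[out] ToolError: no such key cu
% dayspinner.spanto d='1859-11-17'
[out] -185


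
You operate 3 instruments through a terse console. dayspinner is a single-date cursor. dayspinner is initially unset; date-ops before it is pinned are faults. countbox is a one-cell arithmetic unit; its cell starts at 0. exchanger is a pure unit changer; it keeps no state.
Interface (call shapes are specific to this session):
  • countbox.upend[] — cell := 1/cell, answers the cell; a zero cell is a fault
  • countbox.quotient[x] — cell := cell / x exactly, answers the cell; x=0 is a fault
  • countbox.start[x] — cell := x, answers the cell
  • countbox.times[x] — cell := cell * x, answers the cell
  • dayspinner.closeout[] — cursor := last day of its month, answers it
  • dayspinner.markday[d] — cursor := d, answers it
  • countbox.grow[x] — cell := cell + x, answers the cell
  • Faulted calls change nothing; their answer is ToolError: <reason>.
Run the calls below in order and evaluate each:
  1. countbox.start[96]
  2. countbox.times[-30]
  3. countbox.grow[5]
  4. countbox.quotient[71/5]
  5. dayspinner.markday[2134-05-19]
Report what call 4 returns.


Answer: -14375/71

Derivation:
>> start(96)
<< 96
>> times(-30)
<< -2880
>> grow(5)
<< -2875
>> quotient(71/5)
<< -14375/71
>> markday(2134-05-19)
<< 2134-05-19


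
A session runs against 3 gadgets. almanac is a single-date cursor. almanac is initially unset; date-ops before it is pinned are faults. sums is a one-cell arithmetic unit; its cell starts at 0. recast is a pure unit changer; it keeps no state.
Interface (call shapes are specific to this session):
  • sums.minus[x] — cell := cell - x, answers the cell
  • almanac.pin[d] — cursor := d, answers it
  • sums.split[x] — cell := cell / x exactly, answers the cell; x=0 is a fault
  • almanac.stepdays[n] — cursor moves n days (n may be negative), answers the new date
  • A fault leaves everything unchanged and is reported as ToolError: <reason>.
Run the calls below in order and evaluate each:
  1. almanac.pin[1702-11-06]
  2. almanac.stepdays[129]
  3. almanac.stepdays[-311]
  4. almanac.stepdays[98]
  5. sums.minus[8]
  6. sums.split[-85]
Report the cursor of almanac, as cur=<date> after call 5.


Answer: cur=1702-08-14

Derivation:
Step: almanac.pin[d→1702-11-06]
Result: 1702-11-06
Step: almanac.stepdays[n→129]
Result: 1703-03-15
Step: almanac.stepdays[n→-311]
Result: 1702-05-08
Step: almanac.stepdays[n→98]
Result: 1702-08-14
Step: sums.minus[x→8]
Result: -8
Step: sums.split[x→-85]
Result: 8/85


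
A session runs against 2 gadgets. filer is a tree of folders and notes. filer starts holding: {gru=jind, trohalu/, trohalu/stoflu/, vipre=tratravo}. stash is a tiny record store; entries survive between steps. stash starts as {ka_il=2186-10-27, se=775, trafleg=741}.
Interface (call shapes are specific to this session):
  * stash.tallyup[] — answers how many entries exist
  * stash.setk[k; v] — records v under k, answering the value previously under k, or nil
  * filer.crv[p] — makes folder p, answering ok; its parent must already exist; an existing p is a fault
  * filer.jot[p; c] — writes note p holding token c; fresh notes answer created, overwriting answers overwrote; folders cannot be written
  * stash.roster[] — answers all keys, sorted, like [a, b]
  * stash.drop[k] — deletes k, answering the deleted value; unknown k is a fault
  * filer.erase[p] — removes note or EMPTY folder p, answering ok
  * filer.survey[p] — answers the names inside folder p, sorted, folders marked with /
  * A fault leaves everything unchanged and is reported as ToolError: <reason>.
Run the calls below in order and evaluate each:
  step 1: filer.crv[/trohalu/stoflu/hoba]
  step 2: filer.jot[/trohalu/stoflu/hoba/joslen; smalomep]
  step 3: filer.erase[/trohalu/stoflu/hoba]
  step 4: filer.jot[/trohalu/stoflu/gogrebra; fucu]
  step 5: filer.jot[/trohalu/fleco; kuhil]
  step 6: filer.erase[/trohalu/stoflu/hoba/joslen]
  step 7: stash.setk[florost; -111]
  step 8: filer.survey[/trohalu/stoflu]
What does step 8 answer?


Answer: [gogrebra, hoba/]

Derivation:
$ crv p: /trohalu/stoflu/hoba
:: ok
$ jot p: /trohalu/stoflu/hoba/joslen c: smalomep
:: created
$ erase p: /trohalu/stoflu/hoba
:: ToolError: not empty
$ jot p: /trohalu/stoflu/gogrebra c: fucu
:: created
$ jot p: /trohalu/fleco c: kuhil
:: created
$ erase p: /trohalu/stoflu/hoba/joslen
:: ok
$ setk k: florost v: -111
:: nil
$ survey p: /trohalu/stoflu
:: [gogrebra, hoba/]


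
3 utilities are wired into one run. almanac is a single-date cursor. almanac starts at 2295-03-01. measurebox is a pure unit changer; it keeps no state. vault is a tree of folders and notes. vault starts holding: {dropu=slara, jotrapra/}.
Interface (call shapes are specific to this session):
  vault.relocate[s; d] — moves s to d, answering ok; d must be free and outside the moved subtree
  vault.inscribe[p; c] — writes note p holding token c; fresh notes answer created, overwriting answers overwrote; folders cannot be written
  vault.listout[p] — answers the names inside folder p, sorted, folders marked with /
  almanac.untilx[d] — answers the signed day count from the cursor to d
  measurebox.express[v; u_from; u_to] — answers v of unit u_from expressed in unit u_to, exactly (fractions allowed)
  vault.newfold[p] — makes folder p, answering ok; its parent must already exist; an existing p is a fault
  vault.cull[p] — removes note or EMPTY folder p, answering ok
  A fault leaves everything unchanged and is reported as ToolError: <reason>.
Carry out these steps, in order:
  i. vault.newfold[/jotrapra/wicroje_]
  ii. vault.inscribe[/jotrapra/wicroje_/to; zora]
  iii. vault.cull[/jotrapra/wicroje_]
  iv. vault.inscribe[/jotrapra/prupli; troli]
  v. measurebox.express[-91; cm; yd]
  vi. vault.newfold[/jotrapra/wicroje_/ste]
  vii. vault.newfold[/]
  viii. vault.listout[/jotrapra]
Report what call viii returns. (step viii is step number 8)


Answer: [prupli, wicroje_/]

Derivation:
Act: vault.newfold[p=/jotrapra/wicroje_]
Obs: ok
Act: vault.inscribe[p=/jotrapra/wicroje_/to; c=zora]
Obs: created
Act: vault.cull[p=/jotrapra/wicroje_]
Obs: ToolError: not empty
Act: vault.inscribe[p=/jotrapra/prupli; c=troli]
Obs: created
Act: measurebox.express[v=-91; u_from=cm; u_to=yd]
Obs: -2275/2286
Act: vault.newfold[p=/jotrapra/wicroje_/ste]
Obs: ok
Act: vault.newfold[p=/]
Obs: ToolError: exists
Act: vault.listout[p=/jotrapra]
Obs: [prupli, wicroje_/]


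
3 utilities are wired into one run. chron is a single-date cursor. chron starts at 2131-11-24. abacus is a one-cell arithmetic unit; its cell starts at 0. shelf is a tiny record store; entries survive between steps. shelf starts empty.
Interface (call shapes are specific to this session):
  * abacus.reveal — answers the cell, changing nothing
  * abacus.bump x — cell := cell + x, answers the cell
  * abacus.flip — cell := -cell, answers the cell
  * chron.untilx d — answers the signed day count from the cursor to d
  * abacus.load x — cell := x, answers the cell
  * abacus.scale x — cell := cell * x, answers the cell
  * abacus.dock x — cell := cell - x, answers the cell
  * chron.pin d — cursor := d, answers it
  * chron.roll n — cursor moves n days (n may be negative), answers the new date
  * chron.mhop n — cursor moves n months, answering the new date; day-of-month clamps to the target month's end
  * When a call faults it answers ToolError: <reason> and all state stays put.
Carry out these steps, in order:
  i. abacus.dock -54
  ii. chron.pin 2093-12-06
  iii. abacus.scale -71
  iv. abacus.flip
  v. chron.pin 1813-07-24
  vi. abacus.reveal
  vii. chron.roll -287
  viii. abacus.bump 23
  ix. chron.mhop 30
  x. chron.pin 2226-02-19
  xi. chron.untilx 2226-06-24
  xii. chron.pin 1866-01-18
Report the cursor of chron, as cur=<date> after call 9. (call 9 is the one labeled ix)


Answer: cur=1815-04-10

Derivation:
-> abacus.dock(x→-54)
<- 54
-> chron.pin(d→2093-12-06)
<- 2093-12-06
-> abacus.scale(x→-71)
<- -3834
-> abacus.flip()
<- 3834
-> chron.pin(d→1813-07-24)
<- 1813-07-24
-> abacus.reveal()
<- 3834
-> chron.roll(n→-287)
<- 1812-10-10
-> abacus.bump(x→23)
<- 3857
-> chron.mhop(n→30)
<- 1815-04-10
-> chron.pin(d→2226-02-19)
<- 2226-02-19
-> chron.untilx(d→2226-06-24)
<- 125
-> chron.pin(d→1866-01-18)
<- 1866-01-18


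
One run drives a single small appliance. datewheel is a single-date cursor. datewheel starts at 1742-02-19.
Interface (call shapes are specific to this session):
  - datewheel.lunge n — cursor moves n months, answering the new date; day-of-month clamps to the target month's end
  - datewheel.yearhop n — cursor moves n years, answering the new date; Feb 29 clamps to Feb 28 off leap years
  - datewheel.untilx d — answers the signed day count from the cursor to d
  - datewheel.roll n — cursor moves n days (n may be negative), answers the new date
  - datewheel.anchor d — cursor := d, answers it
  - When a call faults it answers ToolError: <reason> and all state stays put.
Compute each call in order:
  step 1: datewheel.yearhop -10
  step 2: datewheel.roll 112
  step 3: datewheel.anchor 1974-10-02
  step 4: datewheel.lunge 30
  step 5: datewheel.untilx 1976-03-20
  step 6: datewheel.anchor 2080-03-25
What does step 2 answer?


Answer: 1732-06-10

Derivation:
I try yearhop using -10, — result: 1732-02-19.
I invoke roll using 112, and see 1732-06-10.
Then anchor using 1974-10-02, which returns 1974-10-02.
I use lunge using 30, which returns 1977-04-02.
Calling untilx using 1976-03-20, and see -378.
Then anchor using 2080-03-25, and see 2080-03-25.


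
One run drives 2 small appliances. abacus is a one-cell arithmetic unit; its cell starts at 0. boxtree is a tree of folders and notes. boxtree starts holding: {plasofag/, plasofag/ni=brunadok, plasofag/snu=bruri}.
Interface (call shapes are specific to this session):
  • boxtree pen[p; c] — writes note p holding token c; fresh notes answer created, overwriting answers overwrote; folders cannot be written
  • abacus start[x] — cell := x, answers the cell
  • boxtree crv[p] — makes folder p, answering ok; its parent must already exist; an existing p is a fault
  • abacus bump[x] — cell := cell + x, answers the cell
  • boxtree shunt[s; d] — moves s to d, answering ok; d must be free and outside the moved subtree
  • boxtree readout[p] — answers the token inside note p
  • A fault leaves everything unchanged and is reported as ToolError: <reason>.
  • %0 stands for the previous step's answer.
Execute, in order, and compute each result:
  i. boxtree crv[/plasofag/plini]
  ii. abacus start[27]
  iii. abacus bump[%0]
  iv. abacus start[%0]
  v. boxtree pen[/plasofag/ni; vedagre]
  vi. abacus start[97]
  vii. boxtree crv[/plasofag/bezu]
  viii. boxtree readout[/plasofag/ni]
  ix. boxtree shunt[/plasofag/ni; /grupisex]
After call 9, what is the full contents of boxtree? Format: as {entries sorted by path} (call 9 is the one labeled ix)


>> boxtree crv(p=/plasofag/plini)
<< ok
>> abacus start(x=27)
<< 27
>> abacus bump(x=%0)
<< 54
>> abacus start(x=%0)
<< 54
>> boxtree pen(p=/plasofag/ni, c=vedagre)
<< overwrote
>> abacus start(x=97)
<< 97
>> boxtree crv(p=/plasofag/bezu)
<< ok
>> boxtree readout(p=/plasofag/ni)
<< vedagre
>> boxtree shunt(s=/plasofag/ni, d=/grupisex)
<< ok

Answer: {grupisex=vedagre, plasofag/, plasofag/bezu/, plasofag/plini/, plasofag/snu=bruri}


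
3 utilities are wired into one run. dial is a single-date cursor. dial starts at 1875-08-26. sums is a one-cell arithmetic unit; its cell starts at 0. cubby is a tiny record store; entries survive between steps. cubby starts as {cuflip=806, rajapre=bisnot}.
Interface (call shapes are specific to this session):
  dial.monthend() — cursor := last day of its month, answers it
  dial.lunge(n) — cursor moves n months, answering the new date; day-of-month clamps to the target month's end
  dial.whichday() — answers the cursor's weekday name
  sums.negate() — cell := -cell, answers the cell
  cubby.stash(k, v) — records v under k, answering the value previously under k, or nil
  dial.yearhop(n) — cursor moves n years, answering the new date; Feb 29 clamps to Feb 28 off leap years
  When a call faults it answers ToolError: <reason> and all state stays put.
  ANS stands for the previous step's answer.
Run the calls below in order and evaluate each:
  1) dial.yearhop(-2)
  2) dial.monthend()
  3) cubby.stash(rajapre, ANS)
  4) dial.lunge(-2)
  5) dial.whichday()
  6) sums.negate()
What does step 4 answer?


Answer: 1873-06-30

Derivation:
-- dial.yearhop(-2) ~> 1873-08-26
-- dial.monthend() ~> 1873-08-31
-- cubby.stash(rajapre, ANS) ~> bisnot
-- dial.lunge(-2) ~> 1873-06-30
-- dial.whichday() ~> Monday
-- sums.negate() ~> 0
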